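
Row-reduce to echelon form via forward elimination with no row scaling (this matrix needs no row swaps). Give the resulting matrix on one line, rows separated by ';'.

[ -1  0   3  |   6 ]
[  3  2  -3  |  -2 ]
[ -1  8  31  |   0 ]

Forward elimination:
R2 <- R2 - (-3)*R1:  [  0   2   6  16 ]
R3 <- R3 - (1)*R1:  [  0   8  28  -6 ]
R3 <- R3 - (4)*R2:  [   0    0    4  -70 ]
Row echelon form:
[ -1  0  3  |    6 ]
[  0  2  6  |   16 ]
[  0  0  4  |  -70 ]

REF = [-1 0 3 6; 0 2 6 16; 0 0 4 -70]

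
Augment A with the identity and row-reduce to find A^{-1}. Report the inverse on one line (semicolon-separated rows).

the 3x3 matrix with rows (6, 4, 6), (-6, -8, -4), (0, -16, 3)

inverse = [-11/15 -9/10 4/15; 3/20 3/20 -1/10; 4/5 4/5 -1/5]

Gauss-Jordan on [A | I]:
R1 <- (1/6)*R1:  [   1  2/3    1  |  1/6    0    0 ]
R2 <- R2 - (-6)*R1:  [  0  -4   2  |   1   1   0 ]
R2 <- (1/-4)*R2:  [    0     1  -1/2  |  -1/4  -1/4     0 ]
R1 <- R1 - (2/3)*R2:  [   1    0  4/3  |  1/3  1/6    0 ]
R3 <- R3 - (-16)*R2:  [  0   0  -5  |  -4  -4   1 ]
R3 <- (1/-5)*R3:  [    0     0     1  |   4/5   4/5  -1/5 ]
R1 <- R1 - (4/3)*R3:  [      1       0       0  |  -11/15   -9/10    4/15 ]
R2 <- R2 - (-1/2)*R3:  [     0      1      0  |   3/20   3/20  -1/10 ]
Right block of [I | A^{-1}] is the inverse:
[ -11/15  -9/10   4/15 ]
[   3/20   3/20  -1/10 ]
[    4/5    4/5   -1/5 ]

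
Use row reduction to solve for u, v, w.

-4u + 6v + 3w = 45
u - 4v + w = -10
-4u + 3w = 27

Forward elimination on [A|b]:
R2 <- R2 - (-1/4)*R1:  [    0  -5/2   7/4   5/4 ]
R3 <- R3 - (1)*R1:  [   0   -6    0  -18 ]
R3 <- R3 - (12/5)*R2:  [     0      0  -21/5    -21 ]
Row echelon form:
[ -4     6      3  |   45 ]
[  0  -5/2    7/4  |  5/4 ]
[  0     0  -21/5  |  -21 ]
Back-substitution:
w = (-21) / (-21/5) = 5
v = (5/4 - (7/4)*(5)) / (-5/2) = 3
u = (45 - (6)*(3) - (3)*(5)) / -4 = -3

(-3, 3, 5)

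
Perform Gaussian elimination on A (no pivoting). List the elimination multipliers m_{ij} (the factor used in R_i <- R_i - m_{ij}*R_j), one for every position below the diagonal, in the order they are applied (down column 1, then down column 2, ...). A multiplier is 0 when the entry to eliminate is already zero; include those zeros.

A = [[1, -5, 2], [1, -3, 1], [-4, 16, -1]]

multipliers: 1, -4, -2

Forward elimination:
R2 <- R2 - (1)*R1:  [  0   2  -1 ]
R3 <- R3 - (-4)*R1:  [  0  -4   7 ]
R3 <- R3 - (-2)*R2:  [ 0  0  5 ]
Multipliers (in order of application): m_{21} = 1, m_{31} = -4, m_{32} = -2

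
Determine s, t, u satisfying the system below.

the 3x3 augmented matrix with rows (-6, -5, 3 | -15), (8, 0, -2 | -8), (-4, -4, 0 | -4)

Forward elimination on [A|b]:
R2 <- R2 - (-4/3)*R1:  [     0  -20/3      2    -28 ]
R3 <- R3 - (2/3)*R1:  [    0  -2/3    -2     6 ]
R3 <- R3 - (1/10)*R2:  [     0      0  -11/5   44/5 ]
Row echelon form:
[ -6     -5      3  |   -15 ]
[  0  -20/3      2  |   -28 ]
[  0      0  -11/5  |  44/5 ]
Back-substitution:
u = (44/5) / (-11/5) = -4
t = (-28 - (2)*(-4)) / (-20/3) = 3
s = (-15 - (-5)*(3) - (3)*(-4)) / -6 = -2

(-2, 3, -4)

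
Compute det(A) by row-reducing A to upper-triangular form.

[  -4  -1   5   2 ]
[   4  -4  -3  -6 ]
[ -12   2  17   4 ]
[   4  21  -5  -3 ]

det(A) = -400

Forward elimination:
R2 <- R2 - (-1)*R1:  [  0  -5   2  -4 ]
R3 <- R3 - (3)*R1:  [  0   5   2  -2 ]
R4 <- R4 - (-1)*R1:  [  0  20   0  -1 ]
R3 <- R3 - (-1)*R2:  [  0   0   4  -6 ]
R4 <- R4 - (-4)*R2:  [   0    0    8  -17 ]
R4 <- R4 - (2)*R3:  [  0   0   0  -5 ]
Upper-triangular form:
[ -4  -1  5   2 ]
[  0  -5  2  -4 ]
[  0   0  4  -6 ]
[  0   0  0  -5 ]
det(A) = (-1)^0 * (-4) * (-5) * (4) * (-5) = -400  (0 row swaps -> sign +1)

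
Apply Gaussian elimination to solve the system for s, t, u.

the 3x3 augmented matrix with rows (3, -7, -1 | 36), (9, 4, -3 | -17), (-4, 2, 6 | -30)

Forward elimination on [A|b]:
R2 <- R2 - (3)*R1:  [    0    25     0  -125 ]
R3 <- R3 - (-4/3)*R1:  [     0  -22/3   14/3     18 ]
R3 <- R3 - (-22/75)*R2:  [     0      0   14/3  -56/3 ]
Row echelon form:
[ 3  -7    -1  |     36 ]
[ 0  25     0  |   -125 ]
[ 0   0  14/3  |  -56/3 ]
Back-substitution:
u = (-56/3) / (14/3) = -4
t = (-125) / 25 = -5
s = (36 - (-7)*(-5) - (-1)*(-4)) / 3 = -1

(-1, -5, -4)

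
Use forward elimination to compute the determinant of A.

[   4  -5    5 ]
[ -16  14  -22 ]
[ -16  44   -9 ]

det(A) = -72

Forward elimination:
R2 <- R2 - (-4)*R1:  [  0  -6  -2 ]
R3 <- R3 - (-4)*R1:  [  0  24  11 ]
R3 <- R3 - (-4)*R2:  [ 0  0  3 ]
Upper-triangular form:
[ 4  -5   5 ]
[ 0  -6  -2 ]
[ 0   0   3 ]
det(A) = (-1)^0 * (4) * (-6) * (3) = -72  (0 row swaps -> sign +1)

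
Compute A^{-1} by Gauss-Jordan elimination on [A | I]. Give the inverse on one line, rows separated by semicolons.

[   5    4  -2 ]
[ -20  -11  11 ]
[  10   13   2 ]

Gauss-Jordan on [A | I]:
R1 <- (1/5)*R1:  [    1   4/5  -2/5  |   1/5     0     0 ]
R2 <- R2 - (-20)*R1:  [ 0  5  3  |  4  1  0 ]
R3 <- R3 - (10)*R1:  [  0   5   6  |  -2   0   1 ]
R2 <- (1/5)*R2:  [   0    1  3/5  |  4/5  1/5    0 ]
R1 <- R1 - (4/5)*R2:  [      1       0  -22/25  |  -11/25   -4/25       0 ]
R3 <- R3 - (5)*R2:  [  0   0   3  |  -6  -1   1 ]
R3 <- (1/3)*R3:  [    0     0     1  |    -2  -1/3   1/3 ]
R1 <- R1 - (-22/25)*R3:  [      1       0       0  |   -11/5  -34/75   22/75 ]
R2 <- R2 - (3/5)*R3:  [    0     1     0  |     2   2/5  -1/5 ]
Right block of [I | A^{-1}] is the inverse:
[ -11/5  -34/75  22/75 ]
[     2     2/5   -1/5 ]
[    -2    -1/3    1/3 ]

inverse = [-11/5 -34/75 22/75; 2 2/5 -1/5; -2 -1/3 1/3]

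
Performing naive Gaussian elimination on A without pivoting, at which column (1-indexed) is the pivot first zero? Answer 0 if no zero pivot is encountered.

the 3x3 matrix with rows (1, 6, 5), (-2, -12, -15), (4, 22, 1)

Naive forward elimination:
R2 <- R2 - (-2)*R1:  [  0   0  -5 ]
R3 <- R3 - (4)*R1:  [   0   -2  -19 ]
Matrix at this point:
[ 1   6    5 ]
[ 0   0   -5 ]
[ 0  -2  -19 ]
Pivot entry (2,2) is zero but row 3 has -2 in column 2 -> naive elimination stops; a row interchange (e.g. R2 <-> R3) would be required here.

first zero-pivot column = 2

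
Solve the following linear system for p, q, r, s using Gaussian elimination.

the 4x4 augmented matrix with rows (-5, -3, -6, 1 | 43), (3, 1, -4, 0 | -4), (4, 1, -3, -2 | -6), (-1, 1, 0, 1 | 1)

Forward elimination on [A|b]:
R2 <- R2 - (-3/5)*R1:  [     0   -4/5  -38/5    3/5  109/5 ]
R3 <- R3 - (-4/5)*R1:  [     0   -7/5  -39/5   -6/5  142/5 ]
R4 <- R4 - (1/5)*R1:  [     0    8/5    6/5    4/5  -38/5 ]
R3 <- R3 - (7/4)*R2:  [     0      0   11/2   -9/4  -39/4 ]
R4 <- R4 - (-2)*R2:  [   0    0  -14    2   36 ]
R4 <- R4 - (-28/11)*R3:  [      0       0       0  -41/11  123/11 ]
Row echelon form:
[ -5    -3     -6       1  |      43 ]
[  0  -4/5  -38/5     3/5  |   109/5 ]
[  0     0   11/2    -9/4  |   -39/4 ]
[  0     0      0  -41/11  |  123/11 ]
Back-substitution:
s = (123/11) / (-41/11) = -3
r = (-39/4 - (-9/4)*(-3)) / (11/2) = -3
q = (109/5 - (-38/5)*(-3) - (3/5)*(-3)) / (-4/5) = -1
p = (43 - (-3)*(-1) - (-6)*(-3) - (1)*(-3)) / -5 = -5

(-5, -1, -3, -3)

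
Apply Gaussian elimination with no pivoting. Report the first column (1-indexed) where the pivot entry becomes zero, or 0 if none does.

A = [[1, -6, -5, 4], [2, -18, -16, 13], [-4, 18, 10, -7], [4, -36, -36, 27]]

first zero-pivot column = 0

Naive forward elimination:
R2 <- R2 - (2)*R1:  [  0  -6  -6   5 ]
R3 <- R3 - (-4)*R1:  [   0   -6  -10    9 ]
R4 <- R4 - (4)*R1:  [   0  -12  -16   11 ]
R3 <- R3 - (1)*R2:  [  0   0  -4   4 ]
R4 <- R4 - (2)*R2:  [  0   0  -4   1 ]
R4 <- R4 - (1)*R3:  [  0   0   0  -3 ]
All pivots nonzero; naive elimination completes without hitting a zero pivot.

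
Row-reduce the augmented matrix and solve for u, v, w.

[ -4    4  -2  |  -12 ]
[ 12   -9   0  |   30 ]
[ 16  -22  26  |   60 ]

(1, -2, 0)

Forward elimination on [A|b]:
R2 <- R2 - (-3)*R1:  [  0   3  -6  -6 ]
R3 <- R3 - (-4)*R1:  [  0  -6  18  12 ]
R3 <- R3 - (-2)*R2:  [ 0  0  6  0 ]
Row echelon form:
[ -4  4  -2  |  -12 ]
[  0  3  -6  |   -6 ]
[  0  0   6  |    0 ]
Back-substitution:
w = (0) / 6 = 0
v = (-6 - (-6)*(0)) / 3 = -2
u = (-12 - (4)*(-2) - (-2)*(0)) / -4 = 1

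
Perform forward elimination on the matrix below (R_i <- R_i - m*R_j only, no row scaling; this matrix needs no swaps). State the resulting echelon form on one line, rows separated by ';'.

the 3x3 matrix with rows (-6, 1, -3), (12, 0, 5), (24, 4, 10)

Forward elimination:
R2 <- R2 - (-2)*R1:  [  0   2  -1 ]
R3 <- R3 - (-4)*R1:  [  0   8  -2 ]
R3 <- R3 - (4)*R2:  [ 0  0  2 ]
Row echelon form:
[ -6  1  -3 ]
[  0  2  -1 ]
[  0  0   2 ]

REF = [-6 1 -3; 0 2 -1; 0 0 2]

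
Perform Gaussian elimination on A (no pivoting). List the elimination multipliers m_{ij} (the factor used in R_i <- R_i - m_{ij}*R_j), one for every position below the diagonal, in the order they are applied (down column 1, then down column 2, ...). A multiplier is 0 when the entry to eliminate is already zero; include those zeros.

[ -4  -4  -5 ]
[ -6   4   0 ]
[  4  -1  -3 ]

Forward elimination:
R2 <- R2 - (3/2)*R1:  [    0    10  15/2 ]
R3 <- R3 - (-1)*R1:  [  0  -5  -8 ]
R3 <- R3 - (-1/2)*R2:  [     0      0  -17/4 ]
Multipliers (in order of application): m_{21} = 3/2, m_{31} = -1, m_{32} = -1/2

multipliers: 3/2, -1, -1/2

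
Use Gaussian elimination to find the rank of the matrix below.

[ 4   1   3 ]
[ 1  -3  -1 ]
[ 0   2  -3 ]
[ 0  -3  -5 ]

rank(A) = 3

Row reduction:
R2 <- R2 - (1/4)*R1:  [     0  -13/4   -7/4 ]
R3 <- R3 - (-8/13)*R2:  [      0       0  -53/13 ]
R4 <- R4 - (12/13)*R2:  [      0       0  -44/13 ]
R4 <- R4 - (44/53)*R3:  [ 0  0  0 ]
Row echelon form:
[ 4      1       3 ]
[ 0  -13/4    -7/4 ]
[ 0      0  -53/13 ]
[ 0      0       0 ]
Nonzero rows / pivot columns: 3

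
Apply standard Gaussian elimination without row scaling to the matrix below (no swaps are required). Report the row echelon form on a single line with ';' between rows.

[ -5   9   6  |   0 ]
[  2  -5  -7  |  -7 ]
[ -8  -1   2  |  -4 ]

Forward elimination:
R2 <- R2 - (-2/5)*R1:  [     0   -7/5  -23/5     -7 ]
R3 <- R3 - (8/5)*R1:  [     0  -77/5  -38/5     -4 ]
R3 <- R3 - (11)*R2:  [  0   0  43  73 ]
Row echelon form:
[ -5     9      6  |   0 ]
[  0  -7/5  -23/5  |  -7 ]
[  0     0     43  |  73 ]

REF = [-5 9 6 0; 0 -7/5 -23/5 -7; 0 0 43 73]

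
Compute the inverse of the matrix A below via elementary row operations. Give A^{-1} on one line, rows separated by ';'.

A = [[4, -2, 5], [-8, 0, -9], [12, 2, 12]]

inverse = [9/8 17/8 9/8; -3/4 -3/4 -1/4; -1 -2 -1]

Gauss-Jordan on [A | I]:
R1 <- (1/4)*R1:  [    1  -1/2   5/4  |   1/4     0     0 ]
R2 <- R2 - (-8)*R1:  [  0  -4   1  |   2   1   0 ]
R3 <- R3 - (12)*R1:  [  0   8  -3  |  -3   0   1 ]
R2 <- (1/-4)*R2:  [    0     1  -1/4  |  -1/2  -1/4     0 ]
R1 <- R1 - (-1/2)*R2:  [    1     0   9/8  |     0  -1/8     0 ]
R3 <- R3 - (8)*R2:  [  0   0  -1  |   1   2   1 ]
R3 <- (1/-1)*R3:  [  0   0   1  |  -1  -2  -1 ]
R1 <- R1 - (9/8)*R3:  [    1     0     0  |   9/8  17/8   9/8 ]
R2 <- R2 - (-1/4)*R3:  [    0     1     0  |  -3/4  -3/4  -1/4 ]
Right block of [I | A^{-1}] is the inverse:
[  9/8  17/8   9/8 ]
[ -3/4  -3/4  -1/4 ]
[   -1    -2    -1 ]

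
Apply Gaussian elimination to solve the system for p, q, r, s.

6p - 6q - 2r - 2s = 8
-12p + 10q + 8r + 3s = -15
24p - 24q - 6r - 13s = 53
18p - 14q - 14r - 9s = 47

Forward elimination on [A|b]:
R2 <- R2 - (-2)*R1:  [  0  -2   4  -1   1 ]
R3 <- R3 - (4)*R1:  [  0   0   2  -5  21 ]
R4 <- R4 - (3)*R1:  [  0   4  -8  -3  23 ]
R4 <- R4 - (-2)*R2:  [  0   0   0  -5  25 ]
Row echelon form:
[ 6  -6  -2  -2  |   8 ]
[ 0  -2   4  -1  |   1 ]
[ 0   0   2  -5  |  21 ]
[ 0   0   0  -5  |  25 ]
Back-substitution:
s = (25) / -5 = -5
r = (21 - (-5)*(-5)) / 2 = -2
q = (1 - (4)*(-2) - (-1)*(-5)) / -2 = -2
p = (8 - (-6)*(-2) - (-2)*(-2) - (-2)*(-5)) / 6 = -3

(-3, -2, -2, -5)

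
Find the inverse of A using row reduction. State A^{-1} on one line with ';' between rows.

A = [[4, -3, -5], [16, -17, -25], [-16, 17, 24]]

inverse = [17/20 -13/20 -1/2; 4/5 4/5 1; 0 -1 -1]

Gauss-Jordan on [A | I]:
R1 <- (1/4)*R1:  [    1  -3/4  -5/4  |   1/4     0     0 ]
R2 <- R2 - (16)*R1:  [  0  -5  -5  |  -4   1   0 ]
R3 <- R3 - (-16)*R1:  [ 0  5  4  |  4  0  1 ]
R2 <- (1/-5)*R2:  [    0     1     1  |   4/5  -1/5     0 ]
R1 <- R1 - (-3/4)*R2:  [     1      0   -1/2  |  17/20  -3/20      0 ]
R3 <- R3 - (5)*R2:  [  0   0  -1  |   0   1   1 ]
R3 <- (1/-1)*R3:  [  0   0   1  |   0  -1  -1 ]
R1 <- R1 - (-1/2)*R3:  [      1       0       0  |   17/20  -13/20    -1/2 ]
R2 <- R2 - (1)*R3:  [   0    1    0  |  4/5  4/5    1 ]
Right block of [I | A^{-1}] is the inverse:
[ 17/20  -13/20  -1/2 ]
[   4/5     4/5     1 ]
[     0      -1    -1 ]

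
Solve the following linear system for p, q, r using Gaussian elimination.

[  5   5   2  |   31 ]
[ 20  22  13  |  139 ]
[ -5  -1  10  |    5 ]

(5, 0, 3)

Forward elimination on [A|b]:
R2 <- R2 - (4)*R1:  [  0   2   5  15 ]
R3 <- R3 - (-1)*R1:  [  0   4  12  36 ]
R3 <- R3 - (2)*R2:  [ 0  0  2  6 ]
Row echelon form:
[ 5  5  2  |  31 ]
[ 0  2  5  |  15 ]
[ 0  0  2  |   6 ]
Back-substitution:
r = (6) / 2 = 3
q = (15 - (5)*(3)) / 2 = 0
p = (31 - (5)*(0) - (2)*(3)) / 5 = 5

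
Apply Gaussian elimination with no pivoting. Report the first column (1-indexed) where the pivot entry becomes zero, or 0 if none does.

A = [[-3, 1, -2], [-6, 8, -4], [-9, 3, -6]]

Naive forward elimination:
R2 <- R2 - (2)*R1:  [ 0  6  0 ]
R3 <- R3 - (3)*R1:  [ 0  0  0 ]
Matrix at this point:
[ -3  1  -2 ]
[  0  6   0 ]
[  0  0   0 ]
Pivot entry (3,3) in the last row is zero and there are no rows below to swap with -> zero pivot in column 3 (A is singular).

first zero-pivot column = 3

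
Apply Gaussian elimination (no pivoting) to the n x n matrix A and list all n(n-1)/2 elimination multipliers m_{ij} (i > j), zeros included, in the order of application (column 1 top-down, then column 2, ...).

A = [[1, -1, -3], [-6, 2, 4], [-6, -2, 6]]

Forward elimination:
R2 <- R2 - (-6)*R1:  [   0   -4  -14 ]
R3 <- R3 - (-6)*R1:  [   0   -8  -12 ]
R3 <- R3 - (2)*R2:  [  0   0  16 ]
Multipliers (in order of application): m_{21} = -6, m_{31} = -6, m_{32} = 2

multipliers: -6, -6, 2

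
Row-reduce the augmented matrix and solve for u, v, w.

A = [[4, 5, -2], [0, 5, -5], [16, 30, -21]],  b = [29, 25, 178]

(4, 1, -4)

Forward elimination on [A|b]:
R3 <- R3 - (4)*R1:  [   0   10  -13   62 ]
R3 <- R3 - (2)*R2:  [  0   0  -3  12 ]
Row echelon form:
[ 4  5  -2  |  29 ]
[ 0  5  -5  |  25 ]
[ 0  0  -3  |  12 ]
Back-substitution:
w = (12) / -3 = -4
v = (25 - (-5)*(-4)) / 5 = 1
u = (29 - (5)*(1) - (-2)*(-4)) / 4 = 4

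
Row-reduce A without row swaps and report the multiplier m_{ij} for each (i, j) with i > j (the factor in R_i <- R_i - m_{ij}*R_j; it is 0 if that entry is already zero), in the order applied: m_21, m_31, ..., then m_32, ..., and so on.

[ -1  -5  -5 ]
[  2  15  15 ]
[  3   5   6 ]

multipliers: -2, -3, -2

Forward elimination:
R2 <- R2 - (-2)*R1:  [ 0  5  5 ]
R3 <- R3 - (-3)*R1:  [   0  -10   -9 ]
R3 <- R3 - (-2)*R2:  [ 0  0  1 ]
Multipliers (in order of application): m_{21} = -2, m_{31} = -3, m_{32} = -2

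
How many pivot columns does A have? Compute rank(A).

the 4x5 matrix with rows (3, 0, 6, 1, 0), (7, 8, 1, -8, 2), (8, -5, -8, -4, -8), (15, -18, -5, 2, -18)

rank(A) = 3

Row reduction:
R2 <- R2 - (7/3)*R1:  [     0      8    -13  -31/3      2 ]
R3 <- R3 - (8/3)*R1:  [     0     -5    -24  -20/3     -8 ]
R4 <- R4 - (5)*R1:  [   0  -18  -35   -3  -18 ]
R3 <- R3 - (-5/8)*R2:  [      0       0  -257/8  -105/8   -27/4 ]
R4 <- R4 - (-9/4)*R2:  [      0       0  -257/4  -105/4   -27/2 ]
R4 <- R4 - (2)*R3:  [ 0  0  0  0  0 ]
Row echelon form:
[ 3  0       6       1      0 ]
[ 0  8     -13   -31/3      2 ]
[ 0  0  -257/8  -105/8  -27/4 ]
[ 0  0       0       0      0 ]
Nonzero rows / pivot columns: 3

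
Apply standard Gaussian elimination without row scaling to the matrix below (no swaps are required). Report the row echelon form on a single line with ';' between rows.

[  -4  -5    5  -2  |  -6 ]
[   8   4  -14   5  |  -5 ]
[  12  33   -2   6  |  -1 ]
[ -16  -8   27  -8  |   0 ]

Forward elimination:
R2 <- R2 - (-2)*R1:  [   0   -6   -4    1  -17 ]
R3 <- R3 - (-3)*R1:  [   0   18   13    0  -19 ]
R4 <- R4 - (4)*R1:  [  0  12   7   0  24 ]
R3 <- R3 - (-3)*R2:  [   0    0    1    3  -70 ]
R4 <- R4 - (-2)*R2:  [   0    0   -1    2  -10 ]
R4 <- R4 - (-1)*R3:  [   0    0    0    5  -80 ]
Row echelon form:
[ -4  -5   5  -2  |   -6 ]
[  0  -6  -4   1  |  -17 ]
[  0   0   1   3  |  -70 ]
[  0   0   0   5  |  -80 ]

REF = [-4 -5 5 -2 -6; 0 -6 -4 1 -17; 0 0 1 3 -70; 0 0 0 5 -80]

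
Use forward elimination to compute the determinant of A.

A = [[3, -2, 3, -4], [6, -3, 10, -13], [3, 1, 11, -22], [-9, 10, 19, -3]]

det(A) = 48

Forward elimination:
R2 <- R2 - (2)*R1:  [  0   1   4  -5 ]
R3 <- R3 - (1)*R1:  [   0    3    8  -18 ]
R4 <- R4 - (-3)*R1:  [   0    4   28  -15 ]
R3 <- R3 - (3)*R2:  [  0   0  -4  -3 ]
R4 <- R4 - (4)*R2:  [  0   0  12   5 ]
R4 <- R4 - (-3)*R3:  [  0   0   0  -4 ]
Upper-triangular form:
[ 3  -2   3  -4 ]
[ 0   1   4  -5 ]
[ 0   0  -4  -3 ]
[ 0   0   0  -4 ]
det(A) = (-1)^0 * (3) * (1) * (-4) * (-4) = 48  (0 row swaps -> sign +1)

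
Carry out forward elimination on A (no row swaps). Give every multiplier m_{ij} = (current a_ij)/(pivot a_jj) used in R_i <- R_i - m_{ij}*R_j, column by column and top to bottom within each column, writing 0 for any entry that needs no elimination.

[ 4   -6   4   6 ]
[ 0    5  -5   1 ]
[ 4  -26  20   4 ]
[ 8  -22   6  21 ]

multipliers: 0, 1, 2, -4, -2, 3

Forward elimination:
R2: entry in column 1 is already 0 -> m_{21} = 0 (no row operation needed)
R3 <- R3 - (1)*R1:  [   0  -20   16   -2 ]
R4 <- R4 - (2)*R1:  [   0  -10   -2    9 ]
R3 <- R3 - (-4)*R2:  [  0   0  -4   2 ]
R4 <- R4 - (-2)*R2:  [   0    0  -12   11 ]
R4 <- R4 - (3)*R3:  [ 0  0  0  5 ]
Multipliers (in order of application): m_{21} = 0, m_{31} = 1, m_{41} = 2, m_{32} = -4, m_{42} = -2, m_{43} = 3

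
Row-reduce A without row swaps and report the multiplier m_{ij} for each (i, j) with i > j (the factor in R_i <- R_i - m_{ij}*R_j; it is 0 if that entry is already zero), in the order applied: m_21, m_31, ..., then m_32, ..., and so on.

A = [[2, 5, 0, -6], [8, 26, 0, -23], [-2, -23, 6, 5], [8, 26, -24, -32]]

multipliers: 4, -1, 4, -3, 1, -4

Forward elimination:
R2 <- R2 - (4)*R1:  [ 0  6  0  1 ]
R3 <- R3 - (-1)*R1:  [   0  -18    6   -1 ]
R4 <- R4 - (4)*R1:  [   0    6  -24   -8 ]
R3 <- R3 - (-3)*R2:  [ 0  0  6  2 ]
R4 <- R4 - (1)*R2:  [   0    0  -24   -9 ]
R4 <- R4 - (-4)*R3:  [  0   0   0  -1 ]
Multipliers (in order of application): m_{21} = 4, m_{31} = -1, m_{41} = 4, m_{32} = -3, m_{42} = 1, m_{43} = -4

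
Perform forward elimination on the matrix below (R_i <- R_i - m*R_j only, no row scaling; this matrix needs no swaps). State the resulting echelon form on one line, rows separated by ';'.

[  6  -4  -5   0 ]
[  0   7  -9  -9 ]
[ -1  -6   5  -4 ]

Forward elimination:
R3 <- R3 - (-1/6)*R1:  [     0  -20/3   25/6     -4 ]
R3 <- R3 - (-20/21)*R2:  [       0        0  -185/42    -88/7 ]
Row echelon form:
[ 6  -4       -5      0 ]
[ 0   7       -9     -9 ]
[ 0   0  -185/42  -88/7 ]

REF = [6 -4 -5 0; 0 7 -9 -9; 0 0 -185/42 -88/7]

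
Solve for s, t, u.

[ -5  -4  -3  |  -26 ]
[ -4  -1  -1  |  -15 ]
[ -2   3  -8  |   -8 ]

Forward elimination on [A|b]:
R2 <- R2 - (4/5)*R1:  [    0  11/5   7/5  29/5 ]
R3 <- R3 - (2/5)*R1:  [     0   23/5  -34/5   12/5 ]
R3 <- R3 - (23/11)*R2:  [       0        0  -107/11  -107/11 ]
Row echelon form:
[ -5    -4       -3  |      -26 ]
[  0  11/5      7/5  |     29/5 ]
[  0     0  -107/11  |  -107/11 ]
Back-substitution:
u = (-107/11) / (-107/11) = 1
t = (29/5 - (7/5)*(1)) / (11/5) = 2
s = (-26 - (-4)*(2) - (-3)*(1)) / -5 = 3

(3, 2, 1)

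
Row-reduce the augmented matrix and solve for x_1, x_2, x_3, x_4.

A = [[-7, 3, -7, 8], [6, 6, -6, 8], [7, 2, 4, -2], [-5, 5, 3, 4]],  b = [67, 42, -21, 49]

Forward elimination on [A|b]:
R2 <- R2 - (-6/7)*R1:  [     0   60/7    -12  104/7  696/7 ]
R3 <- R3 - (-1)*R1:  [  0   5  -3   6  46 ]
R4 <- R4 - (5/7)*R1:  [     0   20/7      8  -12/7    8/7 ]
R3 <- R3 - (7/12)*R2:  [    0     0     4  -8/3   -12 ]
R4 <- R4 - (1/3)*R2:  [     0      0     12  -20/3    -32 ]
R4 <- R4 - (3)*R3:  [   0    0    0  4/3    4 ]
Row echelon form:
[ -7     3   -7      8  |     67 ]
[  0  60/7  -12  104/7  |  696/7 ]
[  0     0    4   -8/3  |    -12 ]
[  0     0    0    4/3  |      4 ]
Back-substitution:
x_4 = (4) / (4/3) = 3
x_3 = (-12 - (-8/3)*(3)) / 4 = -1
x_2 = (696/7 - (-12)*(-1) - (104/7)*(3)) / (60/7) = 5
x_1 = (67 - (3)*(5) - (-7)*(-1) - (8)*(3)) / -7 = -3

(-3, 5, -1, 3)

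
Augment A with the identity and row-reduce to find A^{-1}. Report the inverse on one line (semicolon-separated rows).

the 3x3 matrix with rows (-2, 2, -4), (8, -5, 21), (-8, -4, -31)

Gauss-Jordan on [A | I]:
R1 <- (1/-2)*R1:  [    1    -1     2  |  -1/2     0     0 ]
R2 <- R2 - (8)*R1:  [ 0  3  5  |  4  1  0 ]
R3 <- R3 - (-8)*R1:  [   0  -12  -15  |   -4    0    1 ]
R2 <- (1/3)*R2:  [   0    1  5/3  |  4/3  1/3    0 ]
R1 <- R1 - (-1)*R2:  [    1     0  11/3  |   5/6   1/3     0 ]
R3 <- R3 - (-12)*R2:  [  0   0   5  |  12   4   1 ]
R3 <- (1/5)*R3:  [    0     0     1  |  12/5   4/5   1/5 ]
R1 <- R1 - (11/3)*R3:  [       1        0        0  |  -239/30    -13/5   -11/15 ]
R2 <- R2 - (5/3)*R3:  [    0     1     0  |  -8/3    -1  -1/3 ]
Right block of [I | A^{-1}] is the inverse:
[ -239/30  -13/5  -11/15 ]
[    -8/3     -1    -1/3 ]
[    12/5    4/5     1/5 ]

inverse = [-239/30 -13/5 -11/15; -8/3 -1 -1/3; 12/5 4/5 1/5]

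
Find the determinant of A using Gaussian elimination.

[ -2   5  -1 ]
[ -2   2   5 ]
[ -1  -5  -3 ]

Forward elimination:
R2 <- R2 - (1)*R1:  [  0  -3   6 ]
R3 <- R3 - (1/2)*R1:  [     0  -15/2   -5/2 ]
R3 <- R3 - (5/2)*R2:  [     0      0  -35/2 ]
Upper-triangular form:
[ -2   5     -1 ]
[  0  -3      6 ]
[  0   0  -35/2 ]
det(A) = (-1)^0 * (-2) * (-3) * (-35/2) = -105  (0 row swaps -> sign +1)

det(A) = -105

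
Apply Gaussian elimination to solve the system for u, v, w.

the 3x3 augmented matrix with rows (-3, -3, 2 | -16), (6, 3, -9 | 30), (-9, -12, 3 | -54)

(0, 4, -2)

Forward elimination on [A|b]:
R2 <- R2 - (-2)*R1:  [  0  -3  -5  -2 ]
R3 <- R3 - (3)*R1:  [  0  -3  -3  -6 ]
R3 <- R3 - (1)*R2:  [  0   0   2  -4 ]
Row echelon form:
[ -3  -3   2  |  -16 ]
[  0  -3  -5  |   -2 ]
[  0   0   2  |   -4 ]
Back-substitution:
w = (-4) / 2 = -2
v = (-2 - (-5)*(-2)) / -3 = 4
u = (-16 - (-3)*(4) - (2)*(-2)) / -3 = 0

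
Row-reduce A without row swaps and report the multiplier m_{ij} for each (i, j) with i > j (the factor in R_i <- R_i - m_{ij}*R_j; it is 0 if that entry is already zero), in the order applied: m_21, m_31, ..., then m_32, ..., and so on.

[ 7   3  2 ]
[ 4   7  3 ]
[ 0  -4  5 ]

Forward elimination:
R2 <- R2 - (4/7)*R1:  [    0  37/7  13/7 ]
R3: entry in column 1 is already 0 -> m_{31} = 0 (no row operation needed)
R3 <- R3 - (-28/37)*R2:  [      0       0  237/37 ]
Multipliers (in order of application): m_{21} = 4/7, m_{31} = 0, m_{32} = -28/37

multipliers: 4/7, 0, -28/37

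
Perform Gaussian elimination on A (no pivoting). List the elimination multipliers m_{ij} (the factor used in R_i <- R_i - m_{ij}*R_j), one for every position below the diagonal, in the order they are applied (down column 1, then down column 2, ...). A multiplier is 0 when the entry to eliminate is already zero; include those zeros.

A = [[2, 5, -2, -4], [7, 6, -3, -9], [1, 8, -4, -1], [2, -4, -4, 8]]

multipliers: 7/2, 1/2, 1, -11/23, 18/23, 118/25

Forward elimination:
R2 <- R2 - (7/2)*R1:  [     0  -23/2      4      5 ]
R3 <- R3 - (1/2)*R1:  [    0  11/2    -3     1 ]
R4 <- R4 - (1)*R1:  [  0  -9  -2  12 ]
R3 <- R3 - (-11/23)*R2:  [      0       0  -25/23   78/23 ]
R4 <- R4 - (18/23)*R2:  [       0        0  -118/23   186/23 ]
R4 <- R4 - (118/25)*R3:  [       0        0        0  -198/25 ]
Multipliers (in order of application): m_{21} = 7/2, m_{31} = 1/2, m_{41} = 1, m_{32} = -11/23, m_{42} = 18/23, m_{43} = 118/25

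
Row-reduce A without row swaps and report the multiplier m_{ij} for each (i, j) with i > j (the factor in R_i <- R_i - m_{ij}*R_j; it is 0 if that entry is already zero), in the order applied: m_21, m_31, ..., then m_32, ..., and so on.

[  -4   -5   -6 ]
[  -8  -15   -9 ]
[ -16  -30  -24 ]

multipliers: 2, 4, 2

Forward elimination:
R2 <- R2 - (2)*R1:  [  0  -5   3 ]
R3 <- R3 - (4)*R1:  [   0  -10    0 ]
R3 <- R3 - (2)*R2:  [  0   0  -6 ]
Multipliers (in order of application): m_{21} = 2, m_{31} = 4, m_{32} = 2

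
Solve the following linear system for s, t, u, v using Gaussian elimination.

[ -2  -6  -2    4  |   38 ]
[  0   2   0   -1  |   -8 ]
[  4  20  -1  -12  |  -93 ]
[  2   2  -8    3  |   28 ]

(-2, -2, -3, 4)

Forward elimination on [A|b]:
R3 <- R3 - (-2)*R1:  [   0    8   -5   -4  -17 ]
R4 <- R4 - (-1)*R1:  [   0   -4  -10    7   66 ]
R3 <- R3 - (4)*R2:  [  0   0  -5   0  15 ]
R4 <- R4 - (-2)*R2:  [   0    0  -10    5   50 ]
R4 <- R4 - (2)*R3:  [  0   0   0   5  20 ]
Row echelon form:
[ -2  -6  -2   4  |  38 ]
[  0   2   0  -1  |  -8 ]
[  0   0  -5   0  |  15 ]
[  0   0   0   5  |  20 ]
Back-substitution:
v = (20) / 5 = 4
u = (15) / -5 = -3
t = (-8 - (-1)*(4)) / 2 = -2
s = (38 - (-6)*(-2) - (-2)*(-3) - (4)*(4)) / -2 = -2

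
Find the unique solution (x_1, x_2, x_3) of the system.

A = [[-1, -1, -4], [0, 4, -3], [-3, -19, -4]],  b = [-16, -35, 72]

(1, -5, 5)

Forward elimination on [A|b]:
R3 <- R3 - (3)*R1:  [   0  -16    8  120 ]
R3 <- R3 - (-4)*R2:  [   0    0   -4  -20 ]
Row echelon form:
[ -1  -1  -4  |  -16 ]
[  0   4  -3  |  -35 ]
[  0   0  -4  |  -20 ]
Back-substitution:
x_3 = (-20) / -4 = 5
x_2 = (-35 - (-3)*(5)) / 4 = -5
x_1 = (-16 - (-1)*(-5) - (-4)*(5)) / -1 = 1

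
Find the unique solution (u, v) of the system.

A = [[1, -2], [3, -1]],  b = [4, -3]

Forward elimination on [A|b]:
R2 <- R2 - (3)*R1:  [   0    5  -15 ]
Row echelon form:
[ 1  -2  |    4 ]
[ 0   5  |  -15 ]
Back-substitution:
v = (-15) / 5 = -3
u = (4 - (-2)*(-3)) / 1 = -2

(-2, -3)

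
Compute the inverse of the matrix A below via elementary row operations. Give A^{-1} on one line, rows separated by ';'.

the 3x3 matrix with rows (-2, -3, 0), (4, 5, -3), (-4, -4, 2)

Gauss-Jordan on [A | I]:
R1 <- (1/-2)*R1:  [    1   3/2     0  |  -1/2     0     0 ]
R2 <- R2 - (4)*R1:  [  0  -1  -3  |   2   1   0 ]
R3 <- R3 - (-4)*R1:  [  0   2   2  |  -2   0   1 ]
R2 <- (1/-1)*R2:  [  0   1   3  |  -2  -1   0 ]
R1 <- R1 - (3/2)*R2:  [    1     0  -9/2  |   5/2   3/2     0 ]
R3 <- R3 - (2)*R2:  [  0   0  -4  |   2   2   1 ]
R3 <- (1/-4)*R3:  [    0     0     1  |  -1/2  -1/2  -1/4 ]
R1 <- R1 - (-9/2)*R3:  [    1     0     0  |   1/4  -3/4  -9/8 ]
R2 <- R2 - (3)*R3:  [    0     1     0  |  -1/2   1/2   3/4 ]
Right block of [I | A^{-1}] is the inverse:
[  1/4  -3/4  -9/8 ]
[ -1/2   1/2   3/4 ]
[ -1/2  -1/2  -1/4 ]

inverse = [1/4 -3/4 -9/8; -1/2 1/2 3/4; -1/2 -1/2 -1/4]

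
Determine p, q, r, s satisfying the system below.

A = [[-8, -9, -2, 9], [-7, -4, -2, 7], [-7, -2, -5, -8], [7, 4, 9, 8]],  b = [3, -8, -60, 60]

Forward elimination on [A|b]:
R2 <- R2 - (7/8)*R1:  [     0   31/8   -1/4   -7/8  -85/8 ]
R3 <- R3 - (7/8)*R1:  [      0    47/8   -13/4  -127/8  -501/8 ]
R4 <- R4 - (-7/8)*R1:  [     0  -31/8   29/4  127/8  501/8 ]
R3 <- R3 - (47/31)*R2:  [        0         0    -89/31   -451/31  -1442/31 ]
R4 <- R4 - (-1)*R2:  [  0   0   7  15  52 ]
R4 <- R4 - (-217/89)*R3:  [        0         0         0  -1822/89  -5466/89 ]
Row echelon form:
[ -8    -9      -2         9  |         3 ]
[  0  31/8    -1/4      -7/8  |     -85/8 ]
[  0     0  -89/31   -451/31  |  -1442/31 ]
[  0     0       0  -1822/89  |  -5466/89 ]
Back-substitution:
s = (-5466/89) / (-1822/89) = 3
r = (-1442/31 - (-451/31)*(3)) / (-89/31) = 1
q = (-85/8 - (-1/4)*(1) - (-7/8)*(3)) / (31/8) = -2
p = (3 - (-9)*(-2) - (-2)*(1) - (9)*(3)) / -8 = 5

(5, -2, 1, 3)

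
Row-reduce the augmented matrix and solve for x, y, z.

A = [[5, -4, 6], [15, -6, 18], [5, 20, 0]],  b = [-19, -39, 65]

Forward elimination on [A|b]:
R2 <- R2 - (3)*R1:  [  0   6   0  18 ]
R3 <- R3 - (1)*R1:  [  0  24  -6  84 ]
R3 <- R3 - (4)*R2:  [  0   0  -6  12 ]
Row echelon form:
[ 5  -4   6  |  -19 ]
[ 0   6   0  |   18 ]
[ 0   0  -6  |   12 ]
Back-substitution:
z = (12) / -6 = -2
y = (18) / 6 = 3
x = (-19 - (-4)*(3) - (6)*(-2)) / 5 = 1

(1, 3, -2)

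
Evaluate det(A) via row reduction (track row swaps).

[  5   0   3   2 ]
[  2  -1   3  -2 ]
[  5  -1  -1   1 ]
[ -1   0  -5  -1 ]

Forward elimination:
R2 <- R2 - (2/5)*R1:  [     0     -1    9/5  -14/5 ]
R3 <- R3 - (1)*R1:  [  0  -1  -4  -1 ]
R4 <- R4 - (-1/5)*R1:  [     0      0  -22/5   -3/5 ]
R3 <- R3 - (1)*R2:  [     0      0  -29/5    9/5 ]
R4 <- R4 - (22/29)*R3:  [      0       0       0  -57/29 ]
Upper-triangular form:
[ 5   0      3       2 ]
[ 0  -1    9/5   -14/5 ]
[ 0   0  -29/5     9/5 ]
[ 0   0      0  -57/29 ]
det(A) = (-1)^0 * (5) * (-1) * (-29/5) * (-57/29) = -57  (0 row swaps -> sign +1)

det(A) = -57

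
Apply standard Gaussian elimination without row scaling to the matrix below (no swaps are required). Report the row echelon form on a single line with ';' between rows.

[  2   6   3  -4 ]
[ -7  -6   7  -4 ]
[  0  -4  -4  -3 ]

REF = [2 6 3 -4; 0 15 35/2 -18; 0 0 2/3 -39/5]

Forward elimination:
R2 <- R2 - (-7/2)*R1:  [    0    15  35/2   -18 ]
R3 <- R3 - (-4/15)*R2:  [     0      0    2/3  -39/5 ]
Row echelon form:
[ 2   6     3     -4 ]
[ 0  15  35/2    -18 ]
[ 0   0   2/3  -39/5 ]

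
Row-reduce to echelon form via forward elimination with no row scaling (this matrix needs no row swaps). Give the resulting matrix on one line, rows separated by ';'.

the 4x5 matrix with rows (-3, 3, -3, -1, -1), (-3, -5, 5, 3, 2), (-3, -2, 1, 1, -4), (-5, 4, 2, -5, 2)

Forward elimination:
R2 <- R2 - (1)*R1:  [  0  -8   8   4   3 ]
R3 <- R3 - (1)*R1:  [  0  -5   4   2  -3 ]
R4 <- R4 - (5/3)*R1:  [     0     -1      7  -10/3   11/3 ]
R3 <- R3 - (5/8)*R2:  [     0      0     -1   -1/2  -39/8 ]
R4 <- R4 - (1/8)*R2:  [     0      0      6  -23/6  79/24 ]
R4 <- R4 - (-6)*R3:  [       0        0        0    -41/6  -623/24 ]
Row echelon form:
[ -3   3  -3     -1       -1 ]
[  0  -8   8      4        3 ]
[  0   0  -1   -1/2    -39/8 ]
[  0   0   0  -41/6  -623/24 ]

REF = [-3 3 -3 -1 -1; 0 -8 8 4 3; 0 0 -1 -1/2 -39/8; 0 0 0 -41/6 -623/24]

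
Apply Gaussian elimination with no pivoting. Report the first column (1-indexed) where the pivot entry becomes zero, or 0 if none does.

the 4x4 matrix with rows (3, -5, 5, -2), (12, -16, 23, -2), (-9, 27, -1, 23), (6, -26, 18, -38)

Naive forward elimination:
R2 <- R2 - (4)*R1:  [ 0  4  3  6 ]
R3 <- R3 - (-3)*R1:  [  0  12  14  17 ]
R4 <- R4 - (2)*R1:  [   0  -16    8  -34 ]
R3 <- R3 - (3)*R2:  [  0   0   5  -1 ]
R4 <- R4 - (-4)*R2:  [   0    0   20  -10 ]
R4 <- R4 - (4)*R3:  [  0   0   0  -6 ]
All pivots nonzero; naive elimination completes without hitting a zero pivot.

first zero-pivot column = 0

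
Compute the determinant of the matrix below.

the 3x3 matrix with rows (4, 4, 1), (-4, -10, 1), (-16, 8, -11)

det(A) = -24

Forward elimination:
R2 <- R2 - (-1)*R1:  [  0  -6   2 ]
R3 <- R3 - (-4)*R1:  [  0  24  -7 ]
R3 <- R3 - (-4)*R2:  [ 0  0  1 ]
Upper-triangular form:
[ 4   4  1 ]
[ 0  -6  2 ]
[ 0   0  1 ]
det(A) = (-1)^0 * (4) * (-6) * (1) = -24  (0 row swaps -> sign +1)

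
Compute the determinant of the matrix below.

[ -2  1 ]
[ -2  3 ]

Forward elimination:
R2 <- R2 - (1)*R1:  [ 0  2 ]
Upper-triangular form:
[ -2  1 ]
[  0  2 ]
det(A) = (-1)^0 * (-2) * (2) = -4  (0 row swaps -> sign +1)

det(A) = -4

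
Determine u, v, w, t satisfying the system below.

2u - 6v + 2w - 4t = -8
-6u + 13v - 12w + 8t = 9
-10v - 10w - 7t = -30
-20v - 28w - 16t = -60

(5, 3, 0, 0)

Forward elimination on [A|b]:
R2 <- R2 - (-3)*R1:  [   0   -5   -6   -4  -15 ]
R3 <- R3 - (2)*R2:  [ 0  0  2  1  0 ]
R4 <- R4 - (4)*R2:  [  0   0  -4   0   0 ]
R4 <- R4 - (-2)*R3:  [ 0  0  0  2  0 ]
Row echelon form:
[ 2  -6   2  -4  |   -8 ]
[ 0  -5  -6  -4  |  -15 ]
[ 0   0   2   1  |    0 ]
[ 0   0   0   2  |    0 ]
Back-substitution:
t = (0) / 2 = 0
w = (0 - (1)*(0)) / 2 = 0
v = (-15 - (-6)*(0) - (-4)*(0)) / -5 = 3
u = (-8 - (-6)*(3) - (2)*(0) - (-4)*(0)) / 2 = 5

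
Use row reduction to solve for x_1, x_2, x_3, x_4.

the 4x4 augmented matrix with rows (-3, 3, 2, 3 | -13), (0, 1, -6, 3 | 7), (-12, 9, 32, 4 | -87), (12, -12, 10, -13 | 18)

(2, 1, -2, -2)

Forward elimination on [A|b]:
R3 <- R3 - (4)*R1:  [   0   -3   24   -8  -35 ]
R4 <- R4 - (-4)*R1:  [   0    0   18   -1  -34 ]
R3 <- R3 - (-3)*R2:  [   0    0    6    1  -14 ]
R4 <- R4 - (3)*R3:  [  0   0   0  -4   8 ]
Row echelon form:
[ -3  3   2   3  |  -13 ]
[  0  1  -6   3  |    7 ]
[  0  0   6   1  |  -14 ]
[  0  0   0  -4  |    8 ]
Back-substitution:
x_4 = (8) / -4 = -2
x_3 = (-14 - (1)*(-2)) / 6 = -2
x_2 = (7 - (-6)*(-2) - (3)*(-2)) / 1 = 1
x_1 = (-13 - (3)*(1) - (2)*(-2) - (3)*(-2)) / -3 = 2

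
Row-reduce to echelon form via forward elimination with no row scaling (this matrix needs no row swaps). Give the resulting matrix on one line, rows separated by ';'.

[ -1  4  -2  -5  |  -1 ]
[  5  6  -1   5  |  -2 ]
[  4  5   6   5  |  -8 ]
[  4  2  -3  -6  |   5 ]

Forward elimination:
R2 <- R2 - (-5)*R1:  [   0   26  -11  -20   -7 ]
R3 <- R3 - (-4)*R1:  [   0   21   -2  -15  -12 ]
R4 <- R4 - (-4)*R1:  [   0   18  -11  -26    1 ]
R3 <- R3 - (21/26)*R2:  [       0        0   179/26    15/13  -165/26 ]
R4 <- R4 - (9/13)*R2:  [       0        0   -44/13  -158/13    76/13 ]
R4 <- R4 - (-88/179)*R3:  [         0          0          0  -2074/179    488/179 ]
Row echelon form:
[ -1   4      -2         -5  |       -1 ]
[  0  26     -11        -20  |       -7 ]
[  0   0  179/26      15/13  |  -165/26 ]
[  0   0       0  -2074/179  |  488/179 ]

REF = [-1 4 -2 -5 -1; 0 26 -11 -20 -7; 0 0 179/26 15/13 -165/26; 0 0 0 -2074/179 488/179]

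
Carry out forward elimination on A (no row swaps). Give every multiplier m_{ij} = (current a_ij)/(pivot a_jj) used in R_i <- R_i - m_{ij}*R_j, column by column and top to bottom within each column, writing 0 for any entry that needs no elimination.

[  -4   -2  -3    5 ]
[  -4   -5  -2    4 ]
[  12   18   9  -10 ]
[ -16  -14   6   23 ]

multipliers: 1, -3, 4, -4, 2, 4

Forward elimination:
R2 <- R2 - (1)*R1:  [  0  -3   1  -1 ]
R3 <- R3 - (-3)*R1:  [  0  12   0   5 ]
R4 <- R4 - (4)*R1:  [  0  -6  18   3 ]
R3 <- R3 - (-4)*R2:  [ 0  0  4  1 ]
R4 <- R4 - (2)*R2:  [  0   0  16   5 ]
R4 <- R4 - (4)*R3:  [ 0  0  0  1 ]
Multipliers (in order of application): m_{21} = 1, m_{31} = -3, m_{41} = 4, m_{32} = -4, m_{42} = 2, m_{43} = 4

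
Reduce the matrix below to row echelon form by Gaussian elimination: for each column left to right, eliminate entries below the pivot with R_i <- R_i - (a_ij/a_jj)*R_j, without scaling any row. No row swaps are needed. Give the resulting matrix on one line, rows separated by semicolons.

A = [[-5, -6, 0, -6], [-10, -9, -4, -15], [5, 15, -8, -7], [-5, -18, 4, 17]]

REF = [-5 -6 0 -6; 0 3 -4 -3; 0 0 4 -4; 0 0 0 -1]

Forward elimination:
R2 <- R2 - (2)*R1:  [  0   3  -4  -3 ]
R3 <- R3 - (-1)*R1:  [   0    9   -8  -13 ]
R4 <- R4 - (1)*R1:  [   0  -12    4   23 ]
R3 <- R3 - (3)*R2:  [  0   0   4  -4 ]
R4 <- R4 - (-4)*R2:  [   0    0  -12   11 ]
R4 <- R4 - (-3)*R3:  [  0   0   0  -1 ]
Row echelon form:
[ -5  -6   0  -6 ]
[  0   3  -4  -3 ]
[  0   0   4  -4 ]
[  0   0   0  -1 ]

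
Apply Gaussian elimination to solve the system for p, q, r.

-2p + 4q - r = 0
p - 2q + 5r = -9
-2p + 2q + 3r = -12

(5, 2, -2)

Forward elimination on [A|b]:
R2 <- R2 - (-1/2)*R1:  [   0    0  9/2   -9 ]
R3 <- R3 - (1)*R1:  [   0   -2    4  -12 ]
R2 <-> R3   (pivot in column 2 was zero)
[ -2   4   -1    0 ]
[  0  -2    4  -12 ]
[  0   0  9/2   -9 ]
Row echelon form:
[ -2   4   -1  |    0 ]
[  0  -2    4  |  -12 ]
[  0   0  9/2  |   -9 ]
Back-substitution:
r = (-9) / (9/2) = -2
q = (-12 - (4)*(-2)) / -2 = 2
p = (0 - (4)*(2) - (-1)*(-2)) / -2 = 5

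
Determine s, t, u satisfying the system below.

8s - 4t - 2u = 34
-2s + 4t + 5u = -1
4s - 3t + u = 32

(3, -5, 5)

Forward elimination on [A|b]:
R2 <- R2 - (-1/4)*R1:  [    0     3   9/2  15/2 ]
R3 <- R3 - (1/2)*R1:  [  0  -1   2  15 ]
R3 <- R3 - (-1/3)*R2:  [    0     0   7/2  35/2 ]
Row echelon form:
[ 8  -4   -2  |    34 ]
[ 0   3  9/2  |  15/2 ]
[ 0   0  7/2  |  35/2 ]
Back-substitution:
u = (35/2) / (7/2) = 5
t = (15/2 - (9/2)*(5)) / 3 = -5
s = (34 - (-4)*(-5) - (-2)*(5)) / 8 = 3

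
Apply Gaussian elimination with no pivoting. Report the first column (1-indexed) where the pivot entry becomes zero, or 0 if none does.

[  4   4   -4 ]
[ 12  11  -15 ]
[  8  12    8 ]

Naive forward elimination:
R2 <- R2 - (3)*R1:  [  0  -1  -3 ]
R3 <- R3 - (2)*R1:  [  0   4  16 ]
R3 <- R3 - (-4)*R2:  [ 0  0  4 ]
All pivots nonzero; naive elimination completes without hitting a zero pivot.

first zero-pivot column = 0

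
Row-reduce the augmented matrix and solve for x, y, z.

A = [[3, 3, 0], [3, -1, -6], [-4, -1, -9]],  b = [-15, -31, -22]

(-3, -2, 4)

Forward elimination on [A|b]:
R2 <- R2 - (1)*R1:  [   0   -4   -6  -16 ]
R3 <- R3 - (-4/3)*R1:  [   0    3   -9  -42 ]
R3 <- R3 - (-3/4)*R2:  [     0      0  -27/2    -54 ]
Row echelon form:
[ 3   3      0  |  -15 ]
[ 0  -4     -6  |  -16 ]
[ 0   0  -27/2  |  -54 ]
Back-substitution:
z = (-54) / (-27/2) = 4
y = (-16 - (-6)*(4)) / -4 = -2
x = (-15 - (3)*(-2)) / 3 = -3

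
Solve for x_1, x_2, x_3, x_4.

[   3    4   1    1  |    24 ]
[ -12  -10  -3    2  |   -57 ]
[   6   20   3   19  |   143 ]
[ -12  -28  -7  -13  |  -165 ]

Forward elimination on [A|b]:
R2 <- R2 - (-4)*R1:  [  0   6   1   6  39 ]
R3 <- R3 - (2)*R1:  [  0  12   1  17  95 ]
R4 <- R4 - (-4)*R1:  [   0  -12   -3   -9  -69 ]
R3 <- R3 - (2)*R2:  [  0   0  -1   5  17 ]
R4 <- R4 - (-2)*R2:  [  0   0  -1   3   9 ]
R4 <- R4 - (1)*R3:  [  0   0   0  -2  -8 ]
Row echelon form:
[ 3  4   1   1  |  24 ]
[ 0  6   1   6  |  39 ]
[ 0  0  -1   5  |  17 ]
[ 0  0   0  -2  |  -8 ]
Back-substitution:
x_4 = (-8) / -2 = 4
x_3 = (17 - (5)*(4)) / -1 = 3
x_2 = (39 - (1)*(3) - (6)*(4)) / 6 = 2
x_1 = (24 - (4)*(2) - (1)*(3) - (1)*(4)) / 3 = 3

(3, 2, 3, 4)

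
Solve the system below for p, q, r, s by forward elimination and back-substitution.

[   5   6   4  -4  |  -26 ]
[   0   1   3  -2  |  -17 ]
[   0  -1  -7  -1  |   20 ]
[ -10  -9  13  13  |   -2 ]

Forward elimination on [A|b]:
R4 <- R4 - (-2)*R1:  [   0    3   21    5  -54 ]
R3 <- R3 - (-1)*R2:  [  0   0  -4  -3   3 ]
R4 <- R4 - (3)*R2:  [  0   0  12  11  -3 ]
R4 <- R4 - (-3)*R3:  [ 0  0  0  2  6 ]
Row echelon form:
[ 5  6   4  -4  |  -26 ]
[ 0  1   3  -2  |  -17 ]
[ 0  0  -4  -3  |    3 ]
[ 0  0   0   2  |    6 ]
Back-substitution:
s = (6) / 2 = 3
r = (3 - (-3)*(3)) / -4 = -3
q = (-17 - (3)*(-3) - (-2)*(3)) / 1 = -2
p = (-26 - (6)*(-2) - (4)*(-3) - (-4)*(3)) / 5 = 2

(2, -2, -3, 3)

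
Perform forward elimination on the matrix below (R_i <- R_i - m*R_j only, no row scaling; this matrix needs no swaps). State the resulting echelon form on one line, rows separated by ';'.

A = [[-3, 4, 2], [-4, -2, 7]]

REF = [-3 4 2; 0 -22/3 13/3]

Forward elimination:
R2 <- R2 - (4/3)*R1:  [     0  -22/3   13/3 ]
Row echelon form:
[ -3      4     2 ]
[  0  -22/3  13/3 ]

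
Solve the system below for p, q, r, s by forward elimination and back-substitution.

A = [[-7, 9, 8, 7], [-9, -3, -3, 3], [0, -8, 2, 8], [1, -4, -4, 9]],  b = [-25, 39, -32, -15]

(-4, 0, -4, -3)

Forward elimination on [A|b]:
R2 <- R2 - (9/7)*R1:  [      0  -102/7   -93/7      -6   498/7 ]
R4 <- R4 - (-1/7)*R1:  [      0   -19/7   -20/7      10  -130/7 ]
R3 <- R3 - (28/51)*R2:  [        0         0    158/17    192/17  -1208/17 ]
R4 <- R4 - (19/102)*R2:  [       0        0   -13/34   189/17  -541/17 ]
R4 <- R4 - (-13/316)*R3:  [        0         0         0    915/79  -2745/79 ]
Row echelon form:
[ -7       9       8       7  |       -25 ]
[  0  -102/7   -93/7      -6  |     498/7 ]
[  0       0  158/17  192/17  |  -1208/17 ]
[  0       0       0  915/79  |  -2745/79 ]
Back-substitution:
s = (-2745/79) / (915/79) = -3
r = (-1208/17 - (192/17)*(-3)) / (158/17) = -4
q = (498/7 - (-93/7)*(-4) - (-6)*(-3)) / (-102/7) = 0
p = (-25 - (9)*(0) - (8)*(-4) - (7)*(-3)) / -7 = -4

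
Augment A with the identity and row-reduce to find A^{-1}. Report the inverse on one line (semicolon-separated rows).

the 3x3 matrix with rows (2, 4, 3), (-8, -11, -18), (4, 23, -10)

inverse = [131/5 109/20 -39/20; -38/5 -8/5 3/5; -7 -3/2 1/2]

Gauss-Jordan on [A | I]:
R1 <- (1/2)*R1:  [   1    2  3/2  |  1/2    0    0 ]
R2 <- R2 - (-8)*R1:  [  0   5  -6  |   4   1   0 ]
R3 <- R3 - (4)*R1:  [   0   15  -16  |   -2    0    1 ]
R2 <- (1/5)*R2:  [    0     1  -6/5  |   4/5   1/5     0 ]
R1 <- R1 - (2)*R2:  [      1       0   39/10  |  -11/10    -2/5       0 ]
R3 <- R3 - (15)*R2:  [   0    0    2  |  -14   -3    1 ]
R3 <- (1/2)*R3:  [    0     0     1  |    -7  -3/2   1/2 ]
R1 <- R1 - (39/10)*R3:  [      1       0       0  |   131/5  109/20  -39/20 ]
R2 <- R2 - (-6/5)*R3:  [     0      1      0  |  -38/5   -8/5    3/5 ]
Right block of [I | A^{-1}] is the inverse:
[ 131/5  109/20  -39/20 ]
[ -38/5    -8/5     3/5 ]
[    -7    -3/2     1/2 ]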